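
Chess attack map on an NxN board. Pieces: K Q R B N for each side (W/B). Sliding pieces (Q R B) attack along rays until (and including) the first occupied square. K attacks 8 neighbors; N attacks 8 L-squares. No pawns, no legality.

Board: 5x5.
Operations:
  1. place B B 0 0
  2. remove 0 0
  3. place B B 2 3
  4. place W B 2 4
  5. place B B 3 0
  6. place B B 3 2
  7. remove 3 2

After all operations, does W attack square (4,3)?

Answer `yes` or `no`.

Op 1: place BB@(0,0)
Op 2: remove (0,0)
Op 3: place BB@(2,3)
Op 4: place WB@(2,4)
Op 5: place BB@(3,0)
Op 6: place BB@(3,2)
Op 7: remove (3,2)
Per-piece attacks for W:
  WB@(2,4): attacks (3,3) (4,2) (1,3) (0,2)
W attacks (4,3): no

Answer: no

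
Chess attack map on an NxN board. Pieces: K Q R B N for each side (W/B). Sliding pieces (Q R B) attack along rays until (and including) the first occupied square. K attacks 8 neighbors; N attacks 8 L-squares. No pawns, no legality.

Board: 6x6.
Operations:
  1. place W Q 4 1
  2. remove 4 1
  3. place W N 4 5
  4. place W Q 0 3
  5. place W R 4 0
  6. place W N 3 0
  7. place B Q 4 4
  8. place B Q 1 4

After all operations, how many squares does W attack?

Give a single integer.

Op 1: place WQ@(4,1)
Op 2: remove (4,1)
Op 3: place WN@(4,5)
Op 4: place WQ@(0,3)
Op 5: place WR@(4,0)
Op 6: place WN@(3,0)
Op 7: place BQ@(4,4)
Op 8: place BQ@(1,4)
Per-piece attacks for W:
  WQ@(0,3): attacks (0,4) (0,5) (0,2) (0,1) (0,0) (1,3) (2,3) (3,3) (4,3) (5,3) (1,4) (1,2) (2,1) (3,0) [ray(1,1) blocked at (1,4); ray(1,-1) blocked at (3,0)]
  WN@(3,0): attacks (4,2) (5,1) (2,2) (1,1)
  WR@(4,0): attacks (4,1) (4,2) (4,3) (4,4) (5,0) (3,0) [ray(0,1) blocked at (4,4); ray(-1,0) blocked at (3,0)]
  WN@(4,5): attacks (5,3) (3,3) (2,4)
Union (22 distinct): (0,0) (0,1) (0,2) (0,4) (0,5) (1,1) (1,2) (1,3) (1,4) (2,1) (2,2) (2,3) (2,4) (3,0) (3,3) (4,1) (4,2) (4,3) (4,4) (5,0) (5,1) (5,3)

Answer: 22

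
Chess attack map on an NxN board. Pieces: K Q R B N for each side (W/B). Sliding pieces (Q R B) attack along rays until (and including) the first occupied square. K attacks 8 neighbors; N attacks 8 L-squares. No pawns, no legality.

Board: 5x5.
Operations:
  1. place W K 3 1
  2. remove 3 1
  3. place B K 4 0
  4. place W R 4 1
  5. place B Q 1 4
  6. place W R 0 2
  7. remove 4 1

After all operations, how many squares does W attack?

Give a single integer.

Answer: 8

Derivation:
Op 1: place WK@(3,1)
Op 2: remove (3,1)
Op 3: place BK@(4,0)
Op 4: place WR@(4,1)
Op 5: place BQ@(1,4)
Op 6: place WR@(0,2)
Op 7: remove (4,1)
Per-piece attacks for W:
  WR@(0,2): attacks (0,3) (0,4) (0,1) (0,0) (1,2) (2,2) (3,2) (4,2)
Union (8 distinct): (0,0) (0,1) (0,3) (0,4) (1,2) (2,2) (3,2) (4,2)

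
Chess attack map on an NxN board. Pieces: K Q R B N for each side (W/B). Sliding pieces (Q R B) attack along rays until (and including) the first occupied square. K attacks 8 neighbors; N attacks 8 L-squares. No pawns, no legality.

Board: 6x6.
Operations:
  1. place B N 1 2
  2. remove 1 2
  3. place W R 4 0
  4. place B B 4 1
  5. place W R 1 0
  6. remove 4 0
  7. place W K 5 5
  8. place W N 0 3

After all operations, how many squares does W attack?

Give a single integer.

Answer: 15

Derivation:
Op 1: place BN@(1,2)
Op 2: remove (1,2)
Op 3: place WR@(4,0)
Op 4: place BB@(4,1)
Op 5: place WR@(1,0)
Op 6: remove (4,0)
Op 7: place WK@(5,5)
Op 8: place WN@(0,3)
Per-piece attacks for W:
  WN@(0,3): attacks (1,5) (2,4) (1,1) (2,2)
  WR@(1,0): attacks (1,1) (1,2) (1,3) (1,4) (1,5) (2,0) (3,0) (4,0) (5,0) (0,0)
  WK@(5,5): attacks (5,4) (4,5) (4,4)
Union (15 distinct): (0,0) (1,1) (1,2) (1,3) (1,4) (1,5) (2,0) (2,2) (2,4) (3,0) (4,0) (4,4) (4,5) (5,0) (5,4)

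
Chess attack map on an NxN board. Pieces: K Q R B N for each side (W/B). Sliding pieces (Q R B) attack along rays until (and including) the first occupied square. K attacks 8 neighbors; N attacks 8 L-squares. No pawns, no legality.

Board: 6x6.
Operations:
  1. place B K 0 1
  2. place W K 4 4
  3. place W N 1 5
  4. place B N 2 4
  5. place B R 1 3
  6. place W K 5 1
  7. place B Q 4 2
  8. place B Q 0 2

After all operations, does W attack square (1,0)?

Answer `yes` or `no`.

Op 1: place BK@(0,1)
Op 2: place WK@(4,4)
Op 3: place WN@(1,5)
Op 4: place BN@(2,4)
Op 5: place BR@(1,3)
Op 6: place WK@(5,1)
Op 7: place BQ@(4,2)
Op 8: place BQ@(0,2)
Per-piece attacks for W:
  WN@(1,5): attacks (2,3) (3,4) (0,3)
  WK@(4,4): attacks (4,5) (4,3) (5,4) (3,4) (5,5) (5,3) (3,5) (3,3)
  WK@(5,1): attacks (5,2) (5,0) (4,1) (4,2) (4,0)
W attacks (1,0): no

Answer: no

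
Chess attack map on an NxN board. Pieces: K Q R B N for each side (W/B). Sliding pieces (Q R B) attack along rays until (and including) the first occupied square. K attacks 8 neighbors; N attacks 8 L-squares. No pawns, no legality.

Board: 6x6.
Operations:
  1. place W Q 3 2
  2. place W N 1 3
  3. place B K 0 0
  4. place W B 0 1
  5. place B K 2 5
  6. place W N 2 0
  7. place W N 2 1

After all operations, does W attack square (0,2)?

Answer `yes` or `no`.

Answer: yes

Derivation:
Op 1: place WQ@(3,2)
Op 2: place WN@(1,3)
Op 3: place BK@(0,0)
Op 4: place WB@(0,1)
Op 5: place BK@(2,5)
Op 6: place WN@(2,0)
Op 7: place WN@(2,1)
Per-piece attacks for W:
  WB@(0,1): attacks (1,2) (2,3) (3,4) (4,5) (1,0)
  WN@(1,3): attacks (2,5) (3,4) (0,5) (2,1) (3,2) (0,1)
  WN@(2,0): attacks (3,2) (4,1) (1,2) (0,1)
  WN@(2,1): attacks (3,3) (4,2) (1,3) (0,2) (4,0) (0,0)
  WQ@(3,2): attacks (3,3) (3,4) (3,5) (3,1) (3,0) (4,2) (5,2) (2,2) (1,2) (0,2) (4,3) (5,4) (4,1) (5,0) (2,3) (1,4) (0,5) (2,1) [ray(-1,-1) blocked at (2,1)]
W attacks (0,2): yes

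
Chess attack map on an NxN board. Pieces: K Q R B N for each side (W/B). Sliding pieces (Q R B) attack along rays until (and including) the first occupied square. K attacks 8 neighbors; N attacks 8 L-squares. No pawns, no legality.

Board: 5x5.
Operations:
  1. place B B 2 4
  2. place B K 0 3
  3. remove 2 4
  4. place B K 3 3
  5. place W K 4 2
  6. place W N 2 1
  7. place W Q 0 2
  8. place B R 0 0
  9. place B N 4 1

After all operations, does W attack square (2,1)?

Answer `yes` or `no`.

Op 1: place BB@(2,4)
Op 2: place BK@(0,3)
Op 3: remove (2,4)
Op 4: place BK@(3,3)
Op 5: place WK@(4,2)
Op 6: place WN@(2,1)
Op 7: place WQ@(0,2)
Op 8: place BR@(0,0)
Op 9: place BN@(4,1)
Per-piece attacks for W:
  WQ@(0,2): attacks (0,3) (0,1) (0,0) (1,2) (2,2) (3,2) (4,2) (1,3) (2,4) (1,1) (2,0) [ray(0,1) blocked at (0,3); ray(0,-1) blocked at (0,0); ray(1,0) blocked at (4,2)]
  WN@(2,1): attacks (3,3) (4,2) (1,3) (0,2) (4,0) (0,0)
  WK@(4,2): attacks (4,3) (4,1) (3,2) (3,3) (3,1)
W attacks (2,1): no

Answer: no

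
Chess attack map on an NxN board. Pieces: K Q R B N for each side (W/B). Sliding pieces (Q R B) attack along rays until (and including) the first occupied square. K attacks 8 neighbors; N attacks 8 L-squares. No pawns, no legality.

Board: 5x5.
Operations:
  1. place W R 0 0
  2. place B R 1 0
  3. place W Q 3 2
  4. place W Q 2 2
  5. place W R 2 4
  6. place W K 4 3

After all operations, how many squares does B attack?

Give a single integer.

Op 1: place WR@(0,0)
Op 2: place BR@(1,0)
Op 3: place WQ@(3,2)
Op 4: place WQ@(2,2)
Op 5: place WR@(2,4)
Op 6: place WK@(4,3)
Per-piece attacks for B:
  BR@(1,0): attacks (1,1) (1,2) (1,3) (1,4) (2,0) (3,0) (4,0) (0,0) [ray(-1,0) blocked at (0,0)]
Union (8 distinct): (0,0) (1,1) (1,2) (1,3) (1,4) (2,0) (3,0) (4,0)

Answer: 8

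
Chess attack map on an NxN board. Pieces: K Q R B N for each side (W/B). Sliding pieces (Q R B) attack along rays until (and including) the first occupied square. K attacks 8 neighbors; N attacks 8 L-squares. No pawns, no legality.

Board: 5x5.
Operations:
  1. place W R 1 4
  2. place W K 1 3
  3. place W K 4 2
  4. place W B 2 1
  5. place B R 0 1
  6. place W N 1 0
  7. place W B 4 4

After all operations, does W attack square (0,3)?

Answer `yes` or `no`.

Answer: yes

Derivation:
Op 1: place WR@(1,4)
Op 2: place WK@(1,3)
Op 3: place WK@(4,2)
Op 4: place WB@(2,1)
Op 5: place BR@(0,1)
Op 6: place WN@(1,0)
Op 7: place WB@(4,4)
Per-piece attacks for W:
  WN@(1,0): attacks (2,2) (3,1) (0,2)
  WK@(1,3): attacks (1,4) (1,2) (2,3) (0,3) (2,4) (2,2) (0,4) (0,2)
  WR@(1,4): attacks (1,3) (2,4) (3,4) (4,4) (0,4) [ray(0,-1) blocked at (1,3); ray(1,0) blocked at (4,4)]
  WB@(2,1): attacks (3,2) (4,3) (3,0) (1,2) (0,3) (1,0) [ray(-1,-1) blocked at (1,0)]
  WK@(4,2): attacks (4,3) (4,1) (3,2) (3,3) (3,1)
  WB@(4,4): attacks (3,3) (2,2) (1,1) (0,0)
W attacks (0,3): yes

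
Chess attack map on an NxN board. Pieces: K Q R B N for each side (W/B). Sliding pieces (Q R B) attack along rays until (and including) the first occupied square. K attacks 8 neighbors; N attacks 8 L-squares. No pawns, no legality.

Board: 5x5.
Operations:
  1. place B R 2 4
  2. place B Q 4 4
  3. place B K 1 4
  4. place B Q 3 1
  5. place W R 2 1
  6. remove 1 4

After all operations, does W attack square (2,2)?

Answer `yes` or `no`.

Answer: yes

Derivation:
Op 1: place BR@(2,4)
Op 2: place BQ@(4,4)
Op 3: place BK@(1,4)
Op 4: place BQ@(3,1)
Op 5: place WR@(2,1)
Op 6: remove (1,4)
Per-piece attacks for W:
  WR@(2,1): attacks (2,2) (2,3) (2,4) (2,0) (3,1) (1,1) (0,1) [ray(0,1) blocked at (2,4); ray(1,0) blocked at (3,1)]
W attacks (2,2): yes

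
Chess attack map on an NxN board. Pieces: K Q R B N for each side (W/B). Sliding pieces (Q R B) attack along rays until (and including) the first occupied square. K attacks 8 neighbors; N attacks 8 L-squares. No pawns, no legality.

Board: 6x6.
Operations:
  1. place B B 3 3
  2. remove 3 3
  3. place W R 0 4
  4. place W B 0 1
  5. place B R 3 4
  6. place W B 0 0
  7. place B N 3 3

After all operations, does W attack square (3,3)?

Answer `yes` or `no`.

Op 1: place BB@(3,3)
Op 2: remove (3,3)
Op 3: place WR@(0,4)
Op 4: place WB@(0,1)
Op 5: place BR@(3,4)
Op 6: place WB@(0,0)
Op 7: place BN@(3,3)
Per-piece attacks for W:
  WB@(0,0): attacks (1,1) (2,2) (3,3) [ray(1,1) blocked at (3,3)]
  WB@(0,1): attacks (1,2) (2,3) (3,4) (1,0) [ray(1,1) blocked at (3,4)]
  WR@(0,4): attacks (0,5) (0,3) (0,2) (0,1) (1,4) (2,4) (3,4) [ray(0,-1) blocked at (0,1); ray(1,0) blocked at (3,4)]
W attacks (3,3): yes

Answer: yes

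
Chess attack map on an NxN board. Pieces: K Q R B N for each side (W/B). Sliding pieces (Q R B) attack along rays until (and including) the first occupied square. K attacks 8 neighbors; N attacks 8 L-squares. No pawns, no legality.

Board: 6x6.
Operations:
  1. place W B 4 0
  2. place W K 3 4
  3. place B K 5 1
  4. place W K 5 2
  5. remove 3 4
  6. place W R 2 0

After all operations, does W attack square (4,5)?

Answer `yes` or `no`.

Op 1: place WB@(4,0)
Op 2: place WK@(3,4)
Op 3: place BK@(5,1)
Op 4: place WK@(5,2)
Op 5: remove (3,4)
Op 6: place WR@(2,0)
Per-piece attacks for W:
  WR@(2,0): attacks (2,1) (2,2) (2,3) (2,4) (2,5) (3,0) (4,0) (1,0) (0,0) [ray(1,0) blocked at (4,0)]
  WB@(4,0): attacks (5,1) (3,1) (2,2) (1,3) (0,4) [ray(1,1) blocked at (5,1)]
  WK@(5,2): attacks (5,3) (5,1) (4,2) (4,3) (4,1)
W attacks (4,5): no

Answer: no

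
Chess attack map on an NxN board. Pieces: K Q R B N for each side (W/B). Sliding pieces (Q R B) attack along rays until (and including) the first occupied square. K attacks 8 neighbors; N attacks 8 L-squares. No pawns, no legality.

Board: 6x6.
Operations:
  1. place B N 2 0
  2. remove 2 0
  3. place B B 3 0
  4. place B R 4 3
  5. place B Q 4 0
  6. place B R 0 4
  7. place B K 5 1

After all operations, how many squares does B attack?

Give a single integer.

Op 1: place BN@(2,0)
Op 2: remove (2,0)
Op 3: place BB@(3,0)
Op 4: place BR@(4,3)
Op 5: place BQ@(4,0)
Op 6: place BR@(0,4)
Op 7: place BK@(5,1)
Per-piece attacks for B:
  BR@(0,4): attacks (0,5) (0,3) (0,2) (0,1) (0,0) (1,4) (2,4) (3,4) (4,4) (5,4)
  BB@(3,0): attacks (4,1) (5,2) (2,1) (1,2) (0,3)
  BQ@(4,0): attacks (4,1) (4,2) (4,3) (5,0) (3,0) (5,1) (3,1) (2,2) (1,3) (0,4) [ray(0,1) blocked at (4,3); ray(-1,0) blocked at (3,0); ray(1,1) blocked at (5,1); ray(-1,1) blocked at (0,4)]
  BR@(4,3): attacks (4,4) (4,5) (4,2) (4,1) (4,0) (5,3) (3,3) (2,3) (1,3) (0,3) [ray(0,-1) blocked at (4,0)]
  BK@(5,1): attacks (5,2) (5,0) (4,1) (4,2) (4,0)
Union (28 distinct): (0,0) (0,1) (0,2) (0,3) (0,4) (0,5) (1,2) (1,3) (1,4) (2,1) (2,2) (2,3) (2,4) (3,0) (3,1) (3,3) (3,4) (4,0) (4,1) (4,2) (4,3) (4,4) (4,5) (5,0) (5,1) (5,2) (5,3) (5,4)

Answer: 28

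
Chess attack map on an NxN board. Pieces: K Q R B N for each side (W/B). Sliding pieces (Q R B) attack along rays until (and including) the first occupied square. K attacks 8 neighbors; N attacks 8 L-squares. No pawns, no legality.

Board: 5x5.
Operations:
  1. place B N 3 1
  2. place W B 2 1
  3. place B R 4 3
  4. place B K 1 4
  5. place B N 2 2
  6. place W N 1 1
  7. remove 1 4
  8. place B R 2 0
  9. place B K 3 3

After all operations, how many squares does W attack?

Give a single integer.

Answer: 7

Derivation:
Op 1: place BN@(3,1)
Op 2: place WB@(2,1)
Op 3: place BR@(4,3)
Op 4: place BK@(1,4)
Op 5: place BN@(2,2)
Op 6: place WN@(1,1)
Op 7: remove (1,4)
Op 8: place BR@(2,0)
Op 9: place BK@(3,3)
Per-piece attacks for W:
  WN@(1,1): attacks (2,3) (3,2) (0,3) (3,0)
  WB@(2,1): attacks (3,2) (4,3) (3,0) (1,2) (0,3) (1,0) [ray(1,1) blocked at (4,3)]
Union (7 distinct): (0,3) (1,0) (1,2) (2,3) (3,0) (3,2) (4,3)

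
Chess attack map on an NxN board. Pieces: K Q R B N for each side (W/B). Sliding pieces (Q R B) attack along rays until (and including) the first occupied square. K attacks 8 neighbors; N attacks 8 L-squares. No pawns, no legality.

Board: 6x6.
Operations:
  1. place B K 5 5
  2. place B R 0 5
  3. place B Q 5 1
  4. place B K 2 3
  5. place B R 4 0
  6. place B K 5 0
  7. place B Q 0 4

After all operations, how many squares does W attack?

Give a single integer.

Answer: 0

Derivation:
Op 1: place BK@(5,5)
Op 2: place BR@(0,5)
Op 3: place BQ@(5,1)
Op 4: place BK@(2,3)
Op 5: place BR@(4,0)
Op 6: place BK@(5,0)
Op 7: place BQ@(0,4)
Per-piece attacks for W:
Union (0 distinct): (none)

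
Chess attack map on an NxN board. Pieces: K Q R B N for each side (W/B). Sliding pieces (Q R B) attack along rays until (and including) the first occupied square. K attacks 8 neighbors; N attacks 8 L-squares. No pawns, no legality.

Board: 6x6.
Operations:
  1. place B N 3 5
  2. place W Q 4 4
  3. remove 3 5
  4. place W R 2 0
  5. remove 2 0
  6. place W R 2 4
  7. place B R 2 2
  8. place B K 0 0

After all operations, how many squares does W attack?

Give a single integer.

Answer: 18

Derivation:
Op 1: place BN@(3,5)
Op 2: place WQ@(4,4)
Op 3: remove (3,5)
Op 4: place WR@(2,0)
Op 5: remove (2,0)
Op 6: place WR@(2,4)
Op 7: place BR@(2,2)
Op 8: place BK@(0,0)
Per-piece attacks for W:
  WR@(2,4): attacks (2,5) (2,3) (2,2) (3,4) (4,4) (1,4) (0,4) [ray(0,-1) blocked at (2,2); ray(1,0) blocked at (4,4)]
  WQ@(4,4): attacks (4,5) (4,3) (4,2) (4,1) (4,0) (5,4) (3,4) (2,4) (5,5) (5,3) (3,5) (3,3) (2,2) [ray(-1,0) blocked at (2,4); ray(-1,-1) blocked at (2,2)]
Union (18 distinct): (0,4) (1,4) (2,2) (2,3) (2,4) (2,5) (3,3) (3,4) (3,5) (4,0) (4,1) (4,2) (4,3) (4,4) (4,5) (5,3) (5,4) (5,5)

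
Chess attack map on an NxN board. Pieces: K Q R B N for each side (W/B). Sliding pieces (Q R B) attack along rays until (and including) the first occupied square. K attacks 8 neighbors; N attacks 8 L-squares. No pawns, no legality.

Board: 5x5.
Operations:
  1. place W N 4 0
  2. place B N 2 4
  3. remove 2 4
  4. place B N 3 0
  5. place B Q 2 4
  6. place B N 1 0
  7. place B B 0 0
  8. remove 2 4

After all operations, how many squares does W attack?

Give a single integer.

Answer: 2

Derivation:
Op 1: place WN@(4,0)
Op 2: place BN@(2,4)
Op 3: remove (2,4)
Op 4: place BN@(3,0)
Op 5: place BQ@(2,4)
Op 6: place BN@(1,0)
Op 7: place BB@(0,0)
Op 8: remove (2,4)
Per-piece attacks for W:
  WN@(4,0): attacks (3,2) (2,1)
Union (2 distinct): (2,1) (3,2)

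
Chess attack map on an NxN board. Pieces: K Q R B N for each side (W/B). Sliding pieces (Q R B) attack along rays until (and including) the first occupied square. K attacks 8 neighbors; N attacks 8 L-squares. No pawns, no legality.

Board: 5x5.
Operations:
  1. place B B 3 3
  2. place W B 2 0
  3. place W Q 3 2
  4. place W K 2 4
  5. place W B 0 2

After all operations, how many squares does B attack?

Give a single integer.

Op 1: place BB@(3,3)
Op 2: place WB@(2,0)
Op 3: place WQ@(3,2)
Op 4: place WK@(2,4)
Op 5: place WB@(0,2)
Per-piece attacks for B:
  BB@(3,3): attacks (4,4) (4,2) (2,4) (2,2) (1,1) (0,0) [ray(-1,1) blocked at (2,4)]
Union (6 distinct): (0,0) (1,1) (2,2) (2,4) (4,2) (4,4)

Answer: 6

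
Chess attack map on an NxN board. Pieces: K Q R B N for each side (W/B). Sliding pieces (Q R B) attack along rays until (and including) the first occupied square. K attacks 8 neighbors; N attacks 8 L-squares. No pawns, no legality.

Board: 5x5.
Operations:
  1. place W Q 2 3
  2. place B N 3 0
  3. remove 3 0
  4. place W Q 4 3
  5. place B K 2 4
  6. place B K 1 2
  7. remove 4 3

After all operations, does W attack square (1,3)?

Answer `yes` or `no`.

Op 1: place WQ@(2,3)
Op 2: place BN@(3,0)
Op 3: remove (3,0)
Op 4: place WQ@(4,3)
Op 5: place BK@(2,4)
Op 6: place BK@(1,2)
Op 7: remove (4,3)
Per-piece attacks for W:
  WQ@(2,3): attacks (2,4) (2,2) (2,1) (2,0) (3,3) (4,3) (1,3) (0,3) (3,4) (3,2) (4,1) (1,4) (1,2) [ray(0,1) blocked at (2,4); ray(-1,-1) blocked at (1,2)]
W attacks (1,3): yes

Answer: yes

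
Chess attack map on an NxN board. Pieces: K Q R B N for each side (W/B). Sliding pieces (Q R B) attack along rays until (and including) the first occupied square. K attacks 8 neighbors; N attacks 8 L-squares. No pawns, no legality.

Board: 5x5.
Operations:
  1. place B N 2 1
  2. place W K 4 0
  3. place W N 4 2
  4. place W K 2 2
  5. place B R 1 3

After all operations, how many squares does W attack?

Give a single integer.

Op 1: place BN@(2,1)
Op 2: place WK@(4,0)
Op 3: place WN@(4,2)
Op 4: place WK@(2,2)
Op 5: place BR@(1,3)
Per-piece attacks for W:
  WK@(2,2): attacks (2,3) (2,1) (3,2) (1,2) (3,3) (3,1) (1,3) (1,1)
  WK@(4,0): attacks (4,1) (3,0) (3,1)
  WN@(4,2): attacks (3,4) (2,3) (3,0) (2,1)
Union (11 distinct): (1,1) (1,2) (1,3) (2,1) (2,3) (3,0) (3,1) (3,2) (3,3) (3,4) (4,1)

Answer: 11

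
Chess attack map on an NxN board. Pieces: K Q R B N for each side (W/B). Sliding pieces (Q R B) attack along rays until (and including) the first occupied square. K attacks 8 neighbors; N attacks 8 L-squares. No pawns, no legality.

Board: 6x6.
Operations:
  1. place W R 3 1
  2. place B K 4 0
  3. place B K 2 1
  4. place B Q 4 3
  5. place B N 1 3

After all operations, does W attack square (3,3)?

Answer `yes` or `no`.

Answer: yes

Derivation:
Op 1: place WR@(3,1)
Op 2: place BK@(4,0)
Op 3: place BK@(2,1)
Op 4: place BQ@(4,3)
Op 5: place BN@(1,3)
Per-piece attacks for W:
  WR@(3,1): attacks (3,2) (3,3) (3,4) (3,5) (3,0) (4,1) (5,1) (2,1) [ray(-1,0) blocked at (2,1)]
W attacks (3,3): yes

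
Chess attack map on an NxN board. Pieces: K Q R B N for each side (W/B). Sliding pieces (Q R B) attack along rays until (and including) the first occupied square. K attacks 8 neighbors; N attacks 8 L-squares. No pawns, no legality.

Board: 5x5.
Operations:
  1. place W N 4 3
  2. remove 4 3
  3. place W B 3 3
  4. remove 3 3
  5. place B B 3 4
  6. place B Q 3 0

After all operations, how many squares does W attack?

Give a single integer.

Op 1: place WN@(4,3)
Op 2: remove (4,3)
Op 3: place WB@(3,3)
Op 4: remove (3,3)
Op 5: place BB@(3,4)
Op 6: place BQ@(3,0)
Per-piece attacks for W:
Union (0 distinct): (none)

Answer: 0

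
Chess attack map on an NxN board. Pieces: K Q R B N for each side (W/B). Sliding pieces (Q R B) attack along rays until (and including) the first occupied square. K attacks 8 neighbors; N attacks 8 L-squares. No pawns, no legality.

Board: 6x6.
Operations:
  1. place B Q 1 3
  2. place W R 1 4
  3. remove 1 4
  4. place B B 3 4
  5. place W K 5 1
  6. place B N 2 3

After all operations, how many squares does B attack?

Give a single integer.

Op 1: place BQ@(1,3)
Op 2: place WR@(1,4)
Op 3: remove (1,4)
Op 4: place BB@(3,4)
Op 5: place WK@(5,1)
Op 6: place BN@(2,3)
Per-piece attacks for B:
  BQ@(1,3): attacks (1,4) (1,5) (1,2) (1,1) (1,0) (2,3) (0,3) (2,4) (3,5) (2,2) (3,1) (4,0) (0,4) (0,2) [ray(1,0) blocked at (2,3)]
  BN@(2,3): attacks (3,5) (4,4) (1,5) (0,4) (3,1) (4,2) (1,1) (0,2)
  BB@(3,4): attacks (4,5) (4,3) (5,2) (2,5) (2,3) [ray(-1,-1) blocked at (2,3)]
Union (20 distinct): (0,2) (0,3) (0,4) (1,0) (1,1) (1,2) (1,4) (1,5) (2,2) (2,3) (2,4) (2,5) (3,1) (3,5) (4,0) (4,2) (4,3) (4,4) (4,5) (5,2)

Answer: 20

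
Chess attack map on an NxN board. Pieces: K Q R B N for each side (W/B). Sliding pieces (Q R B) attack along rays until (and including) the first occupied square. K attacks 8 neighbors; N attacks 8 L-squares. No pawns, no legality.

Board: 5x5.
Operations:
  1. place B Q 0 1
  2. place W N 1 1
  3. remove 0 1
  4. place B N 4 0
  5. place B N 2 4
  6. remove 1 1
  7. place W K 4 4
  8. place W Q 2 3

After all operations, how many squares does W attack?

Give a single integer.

Op 1: place BQ@(0,1)
Op 2: place WN@(1,1)
Op 3: remove (0,1)
Op 4: place BN@(4,0)
Op 5: place BN@(2,4)
Op 6: remove (1,1)
Op 7: place WK@(4,4)
Op 8: place WQ@(2,3)
Per-piece attacks for W:
  WQ@(2,3): attacks (2,4) (2,2) (2,1) (2,0) (3,3) (4,3) (1,3) (0,3) (3,4) (3,2) (4,1) (1,4) (1,2) (0,1) [ray(0,1) blocked at (2,4)]
  WK@(4,4): attacks (4,3) (3,4) (3,3)
Union (14 distinct): (0,1) (0,3) (1,2) (1,3) (1,4) (2,0) (2,1) (2,2) (2,4) (3,2) (3,3) (3,4) (4,1) (4,3)

Answer: 14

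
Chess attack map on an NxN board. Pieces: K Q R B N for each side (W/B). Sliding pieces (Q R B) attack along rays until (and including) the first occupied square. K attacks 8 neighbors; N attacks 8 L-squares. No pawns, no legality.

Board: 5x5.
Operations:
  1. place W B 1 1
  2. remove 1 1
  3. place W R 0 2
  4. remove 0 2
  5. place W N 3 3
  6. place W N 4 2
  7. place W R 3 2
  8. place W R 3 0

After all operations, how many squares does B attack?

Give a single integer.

Answer: 0

Derivation:
Op 1: place WB@(1,1)
Op 2: remove (1,1)
Op 3: place WR@(0,2)
Op 4: remove (0,2)
Op 5: place WN@(3,3)
Op 6: place WN@(4,2)
Op 7: place WR@(3,2)
Op 8: place WR@(3,0)
Per-piece attacks for B:
Union (0 distinct): (none)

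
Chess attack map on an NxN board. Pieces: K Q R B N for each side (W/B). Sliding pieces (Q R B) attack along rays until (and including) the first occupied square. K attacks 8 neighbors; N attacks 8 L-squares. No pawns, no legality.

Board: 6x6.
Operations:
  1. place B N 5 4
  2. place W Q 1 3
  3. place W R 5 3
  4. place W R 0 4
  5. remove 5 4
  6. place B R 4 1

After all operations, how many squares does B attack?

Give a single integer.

Answer: 10

Derivation:
Op 1: place BN@(5,4)
Op 2: place WQ@(1,3)
Op 3: place WR@(5,3)
Op 4: place WR@(0,4)
Op 5: remove (5,4)
Op 6: place BR@(4,1)
Per-piece attacks for B:
  BR@(4,1): attacks (4,2) (4,3) (4,4) (4,5) (4,0) (5,1) (3,1) (2,1) (1,1) (0,1)
Union (10 distinct): (0,1) (1,1) (2,1) (3,1) (4,0) (4,2) (4,3) (4,4) (4,5) (5,1)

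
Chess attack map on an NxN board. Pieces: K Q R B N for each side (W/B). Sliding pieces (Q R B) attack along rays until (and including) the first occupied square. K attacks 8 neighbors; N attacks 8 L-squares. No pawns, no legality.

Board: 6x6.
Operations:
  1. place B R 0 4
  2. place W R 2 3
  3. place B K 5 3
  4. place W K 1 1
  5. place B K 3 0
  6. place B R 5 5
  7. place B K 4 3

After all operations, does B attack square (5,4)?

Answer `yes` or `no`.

Op 1: place BR@(0,4)
Op 2: place WR@(2,3)
Op 3: place BK@(5,3)
Op 4: place WK@(1,1)
Op 5: place BK@(3,0)
Op 6: place BR@(5,5)
Op 7: place BK@(4,3)
Per-piece attacks for B:
  BR@(0,4): attacks (0,5) (0,3) (0,2) (0,1) (0,0) (1,4) (2,4) (3,4) (4,4) (5,4)
  BK@(3,0): attacks (3,1) (4,0) (2,0) (4,1) (2,1)
  BK@(4,3): attacks (4,4) (4,2) (5,3) (3,3) (5,4) (5,2) (3,4) (3,2)
  BK@(5,3): attacks (5,4) (5,2) (4,3) (4,4) (4,2)
  BR@(5,5): attacks (5,4) (5,3) (4,5) (3,5) (2,5) (1,5) (0,5) [ray(0,-1) blocked at (5,3)]
B attacks (5,4): yes

Answer: yes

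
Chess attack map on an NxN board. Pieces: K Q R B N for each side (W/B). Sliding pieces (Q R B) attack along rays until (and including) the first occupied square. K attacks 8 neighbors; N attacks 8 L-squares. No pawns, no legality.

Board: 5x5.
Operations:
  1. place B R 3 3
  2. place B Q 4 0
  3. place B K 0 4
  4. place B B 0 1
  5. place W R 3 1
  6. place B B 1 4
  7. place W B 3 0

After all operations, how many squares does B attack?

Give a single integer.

Answer: 14

Derivation:
Op 1: place BR@(3,3)
Op 2: place BQ@(4,0)
Op 3: place BK@(0,4)
Op 4: place BB@(0,1)
Op 5: place WR@(3,1)
Op 6: place BB@(1,4)
Op 7: place WB@(3,0)
Per-piece attacks for B:
  BB@(0,1): attacks (1,2) (2,3) (3,4) (1,0)
  BK@(0,4): attacks (0,3) (1,4) (1,3)
  BB@(1,4): attacks (2,3) (3,2) (4,1) (0,3)
  BR@(3,3): attacks (3,4) (3,2) (3,1) (4,3) (2,3) (1,3) (0,3) [ray(0,-1) blocked at (3,1)]
  BQ@(4,0): attacks (4,1) (4,2) (4,3) (4,4) (3,0) (3,1) [ray(-1,0) blocked at (3,0); ray(-1,1) blocked at (3,1)]
Union (14 distinct): (0,3) (1,0) (1,2) (1,3) (1,4) (2,3) (3,0) (3,1) (3,2) (3,4) (4,1) (4,2) (4,3) (4,4)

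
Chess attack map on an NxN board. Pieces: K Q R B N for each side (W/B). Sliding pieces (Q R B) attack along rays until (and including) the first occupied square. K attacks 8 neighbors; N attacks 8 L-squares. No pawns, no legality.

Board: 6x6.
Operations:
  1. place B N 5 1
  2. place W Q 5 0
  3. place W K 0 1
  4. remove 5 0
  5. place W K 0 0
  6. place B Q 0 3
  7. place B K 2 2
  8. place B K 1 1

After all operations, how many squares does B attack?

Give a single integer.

Op 1: place BN@(5,1)
Op 2: place WQ@(5,0)
Op 3: place WK@(0,1)
Op 4: remove (5,0)
Op 5: place WK@(0,0)
Op 6: place BQ@(0,3)
Op 7: place BK@(2,2)
Op 8: place BK@(1,1)
Per-piece attacks for B:
  BQ@(0,3): attacks (0,4) (0,5) (0,2) (0,1) (1,3) (2,3) (3,3) (4,3) (5,3) (1,4) (2,5) (1,2) (2,1) (3,0) [ray(0,-1) blocked at (0,1)]
  BK@(1,1): attacks (1,2) (1,0) (2,1) (0,1) (2,2) (2,0) (0,2) (0,0)
  BK@(2,2): attacks (2,3) (2,1) (3,2) (1,2) (3,3) (3,1) (1,3) (1,1)
  BN@(5,1): attacks (4,3) (3,2) (3,0)
Union (21 distinct): (0,0) (0,1) (0,2) (0,4) (0,5) (1,0) (1,1) (1,2) (1,3) (1,4) (2,0) (2,1) (2,2) (2,3) (2,5) (3,0) (3,1) (3,2) (3,3) (4,3) (5,3)

Answer: 21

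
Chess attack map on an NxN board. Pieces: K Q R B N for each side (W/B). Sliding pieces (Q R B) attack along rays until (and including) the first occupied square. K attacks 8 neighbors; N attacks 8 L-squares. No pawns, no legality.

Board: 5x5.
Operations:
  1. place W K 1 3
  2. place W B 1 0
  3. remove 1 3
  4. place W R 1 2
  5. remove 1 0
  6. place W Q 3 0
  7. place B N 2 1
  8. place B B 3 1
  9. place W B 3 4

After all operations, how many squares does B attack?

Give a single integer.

Op 1: place WK@(1,3)
Op 2: place WB@(1,0)
Op 3: remove (1,3)
Op 4: place WR@(1,2)
Op 5: remove (1,0)
Op 6: place WQ@(3,0)
Op 7: place BN@(2,1)
Op 8: place BB@(3,1)
Op 9: place WB@(3,4)
Per-piece attacks for B:
  BN@(2,1): attacks (3,3) (4,2) (1,3) (0,2) (4,0) (0,0)
  BB@(3,1): attacks (4,2) (4,0) (2,2) (1,3) (0,4) (2,0)
Union (9 distinct): (0,0) (0,2) (0,4) (1,3) (2,0) (2,2) (3,3) (4,0) (4,2)

Answer: 9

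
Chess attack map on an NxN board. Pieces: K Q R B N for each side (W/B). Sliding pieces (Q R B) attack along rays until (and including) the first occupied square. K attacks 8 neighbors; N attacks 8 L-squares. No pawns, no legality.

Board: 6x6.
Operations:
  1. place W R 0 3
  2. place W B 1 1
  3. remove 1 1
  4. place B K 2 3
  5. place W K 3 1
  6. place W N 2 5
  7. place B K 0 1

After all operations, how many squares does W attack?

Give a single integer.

Op 1: place WR@(0,3)
Op 2: place WB@(1,1)
Op 3: remove (1,1)
Op 4: place BK@(2,3)
Op 5: place WK@(3,1)
Op 6: place WN@(2,5)
Op 7: place BK@(0,1)
Per-piece attacks for W:
  WR@(0,3): attacks (0,4) (0,5) (0,2) (0,1) (1,3) (2,3) [ray(0,-1) blocked at (0,1); ray(1,0) blocked at (2,3)]
  WN@(2,5): attacks (3,3) (4,4) (1,3) (0,4)
  WK@(3,1): attacks (3,2) (3,0) (4,1) (2,1) (4,2) (4,0) (2,2) (2,0)
Union (16 distinct): (0,1) (0,2) (0,4) (0,5) (1,3) (2,0) (2,1) (2,2) (2,3) (3,0) (3,2) (3,3) (4,0) (4,1) (4,2) (4,4)

Answer: 16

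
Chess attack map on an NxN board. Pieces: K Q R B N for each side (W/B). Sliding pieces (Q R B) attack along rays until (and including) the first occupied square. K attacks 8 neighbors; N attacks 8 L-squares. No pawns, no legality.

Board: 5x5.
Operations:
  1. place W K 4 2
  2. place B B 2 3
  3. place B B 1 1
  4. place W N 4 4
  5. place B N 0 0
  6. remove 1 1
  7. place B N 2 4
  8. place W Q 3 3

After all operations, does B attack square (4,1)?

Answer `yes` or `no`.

Answer: yes

Derivation:
Op 1: place WK@(4,2)
Op 2: place BB@(2,3)
Op 3: place BB@(1,1)
Op 4: place WN@(4,4)
Op 5: place BN@(0,0)
Op 6: remove (1,1)
Op 7: place BN@(2,4)
Op 8: place WQ@(3,3)
Per-piece attacks for B:
  BN@(0,0): attacks (1,2) (2,1)
  BB@(2,3): attacks (3,4) (3,2) (4,1) (1,4) (1,2) (0,1)
  BN@(2,4): attacks (3,2) (4,3) (1,2) (0,3)
B attacks (4,1): yes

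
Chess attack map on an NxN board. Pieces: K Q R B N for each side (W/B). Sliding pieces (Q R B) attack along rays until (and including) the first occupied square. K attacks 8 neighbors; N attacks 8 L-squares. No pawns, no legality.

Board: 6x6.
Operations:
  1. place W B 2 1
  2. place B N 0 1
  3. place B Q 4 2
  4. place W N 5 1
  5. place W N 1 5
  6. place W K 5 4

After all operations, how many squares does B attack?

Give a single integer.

Answer: 18

Derivation:
Op 1: place WB@(2,1)
Op 2: place BN@(0,1)
Op 3: place BQ@(4,2)
Op 4: place WN@(5,1)
Op 5: place WN@(1,5)
Op 6: place WK@(5,4)
Per-piece attacks for B:
  BN@(0,1): attacks (1,3) (2,2) (2,0)
  BQ@(4,2): attacks (4,3) (4,4) (4,5) (4,1) (4,0) (5,2) (3,2) (2,2) (1,2) (0,2) (5,3) (5,1) (3,3) (2,4) (1,5) (3,1) (2,0) [ray(1,-1) blocked at (5,1); ray(-1,1) blocked at (1,5)]
Union (18 distinct): (0,2) (1,2) (1,3) (1,5) (2,0) (2,2) (2,4) (3,1) (3,2) (3,3) (4,0) (4,1) (4,3) (4,4) (4,5) (5,1) (5,2) (5,3)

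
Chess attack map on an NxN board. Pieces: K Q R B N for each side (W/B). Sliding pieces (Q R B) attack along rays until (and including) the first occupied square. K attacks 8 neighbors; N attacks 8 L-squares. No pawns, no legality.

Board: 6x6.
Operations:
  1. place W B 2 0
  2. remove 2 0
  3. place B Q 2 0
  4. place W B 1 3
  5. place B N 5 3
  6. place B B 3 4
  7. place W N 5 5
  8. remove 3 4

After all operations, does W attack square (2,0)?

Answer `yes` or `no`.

Op 1: place WB@(2,0)
Op 2: remove (2,0)
Op 3: place BQ@(2,0)
Op 4: place WB@(1,3)
Op 5: place BN@(5,3)
Op 6: place BB@(3,4)
Op 7: place WN@(5,5)
Op 8: remove (3,4)
Per-piece attacks for W:
  WB@(1,3): attacks (2,4) (3,5) (2,2) (3,1) (4,0) (0,4) (0,2)
  WN@(5,5): attacks (4,3) (3,4)
W attacks (2,0): no

Answer: no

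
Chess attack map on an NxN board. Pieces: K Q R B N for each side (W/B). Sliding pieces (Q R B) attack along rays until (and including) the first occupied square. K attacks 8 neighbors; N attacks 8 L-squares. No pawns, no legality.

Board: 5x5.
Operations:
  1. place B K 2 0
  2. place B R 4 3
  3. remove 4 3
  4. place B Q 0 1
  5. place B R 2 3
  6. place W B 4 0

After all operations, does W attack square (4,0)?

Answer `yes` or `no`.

Op 1: place BK@(2,0)
Op 2: place BR@(4,3)
Op 3: remove (4,3)
Op 4: place BQ@(0,1)
Op 5: place BR@(2,3)
Op 6: place WB@(4,0)
Per-piece attacks for W:
  WB@(4,0): attacks (3,1) (2,2) (1,3) (0,4)
W attacks (4,0): no

Answer: no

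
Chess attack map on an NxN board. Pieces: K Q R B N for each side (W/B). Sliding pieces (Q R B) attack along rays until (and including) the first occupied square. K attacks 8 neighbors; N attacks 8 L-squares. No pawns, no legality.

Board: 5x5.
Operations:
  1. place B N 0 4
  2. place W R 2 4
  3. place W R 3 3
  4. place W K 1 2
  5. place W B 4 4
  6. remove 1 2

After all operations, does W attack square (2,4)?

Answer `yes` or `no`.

Op 1: place BN@(0,4)
Op 2: place WR@(2,4)
Op 3: place WR@(3,3)
Op 4: place WK@(1,2)
Op 5: place WB@(4,4)
Op 6: remove (1,2)
Per-piece attacks for W:
  WR@(2,4): attacks (2,3) (2,2) (2,1) (2,0) (3,4) (4,4) (1,4) (0,4) [ray(1,0) blocked at (4,4); ray(-1,0) blocked at (0,4)]
  WR@(3,3): attacks (3,4) (3,2) (3,1) (3,0) (4,3) (2,3) (1,3) (0,3)
  WB@(4,4): attacks (3,3) [ray(-1,-1) blocked at (3,3)]
W attacks (2,4): no

Answer: no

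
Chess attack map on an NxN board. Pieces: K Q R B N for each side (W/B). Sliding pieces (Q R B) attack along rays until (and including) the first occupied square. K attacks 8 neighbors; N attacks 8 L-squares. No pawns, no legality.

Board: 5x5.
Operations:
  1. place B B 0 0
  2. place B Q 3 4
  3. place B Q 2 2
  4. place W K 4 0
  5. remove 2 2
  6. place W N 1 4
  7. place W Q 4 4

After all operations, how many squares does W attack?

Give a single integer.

Answer: 12

Derivation:
Op 1: place BB@(0,0)
Op 2: place BQ@(3,4)
Op 3: place BQ@(2,2)
Op 4: place WK@(4,0)
Op 5: remove (2,2)
Op 6: place WN@(1,4)
Op 7: place WQ@(4,4)
Per-piece attacks for W:
  WN@(1,4): attacks (2,2) (3,3) (0,2)
  WK@(4,0): attacks (4,1) (3,0) (3,1)
  WQ@(4,4): attacks (4,3) (4,2) (4,1) (4,0) (3,4) (3,3) (2,2) (1,1) (0,0) [ray(0,-1) blocked at (4,0); ray(-1,0) blocked at (3,4); ray(-1,-1) blocked at (0,0)]
Union (12 distinct): (0,0) (0,2) (1,1) (2,2) (3,0) (3,1) (3,3) (3,4) (4,0) (4,1) (4,2) (4,3)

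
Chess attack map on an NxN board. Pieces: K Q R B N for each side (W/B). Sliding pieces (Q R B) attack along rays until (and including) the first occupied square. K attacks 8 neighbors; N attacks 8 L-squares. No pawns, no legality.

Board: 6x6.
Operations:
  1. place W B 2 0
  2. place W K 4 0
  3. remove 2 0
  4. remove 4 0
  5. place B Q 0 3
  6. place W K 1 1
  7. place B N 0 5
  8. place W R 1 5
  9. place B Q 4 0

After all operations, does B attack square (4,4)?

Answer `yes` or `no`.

Op 1: place WB@(2,0)
Op 2: place WK@(4,0)
Op 3: remove (2,0)
Op 4: remove (4,0)
Op 5: place BQ@(0,3)
Op 6: place WK@(1,1)
Op 7: place BN@(0,5)
Op 8: place WR@(1,5)
Op 9: place BQ@(4,0)
Per-piece attacks for B:
  BQ@(0,3): attacks (0,4) (0,5) (0,2) (0,1) (0,0) (1,3) (2,3) (3,3) (4,3) (5,3) (1,4) (2,5) (1,2) (2,1) (3,0) [ray(0,1) blocked at (0,5)]
  BN@(0,5): attacks (1,3) (2,4)
  BQ@(4,0): attacks (4,1) (4,2) (4,3) (4,4) (4,5) (5,0) (3,0) (2,0) (1,0) (0,0) (5,1) (3,1) (2,2) (1,3) (0,4)
B attacks (4,4): yes

Answer: yes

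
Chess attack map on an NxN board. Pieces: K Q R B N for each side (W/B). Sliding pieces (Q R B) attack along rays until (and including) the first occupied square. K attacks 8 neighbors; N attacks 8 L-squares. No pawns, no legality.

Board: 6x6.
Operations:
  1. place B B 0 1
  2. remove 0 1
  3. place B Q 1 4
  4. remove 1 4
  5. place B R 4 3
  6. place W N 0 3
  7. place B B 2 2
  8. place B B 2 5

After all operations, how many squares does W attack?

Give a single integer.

Op 1: place BB@(0,1)
Op 2: remove (0,1)
Op 3: place BQ@(1,4)
Op 4: remove (1,4)
Op 5: place BR@(4,3)
Op 6: place WN@(0,3)
Op 7: place BB@(2,2)
Op 8: place BB@(2,5)
Per-piece attacks for W:
  WN@(0,3): attacks (1,5) (2,4) (1,1) (2,2)
Union (4 distinct): (1,1) (1,5) (2,2) (2,4)

Answer: 4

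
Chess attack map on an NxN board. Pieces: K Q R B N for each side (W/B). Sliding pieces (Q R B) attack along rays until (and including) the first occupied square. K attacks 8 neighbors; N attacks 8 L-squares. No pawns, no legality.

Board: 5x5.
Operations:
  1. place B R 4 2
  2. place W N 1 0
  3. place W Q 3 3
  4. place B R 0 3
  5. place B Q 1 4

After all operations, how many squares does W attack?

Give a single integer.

Answer: 15

Derivation:
Op 1: place BR@(4,2)
Op 2: place WN@(1,0)
Op 3: place WQ@(3,3)
Op 4: place BR@(0,3)
Op 5: place BQ@(1,4)
Per-piece attacks for W:
  WN@(1,0): attacks (2,2) (3,1) (0,2)
  WQ@(3,3): attacks (3,4) (3,2) (3,1) (3,0) (4,3) (2,3) (1,3) (0,3) (4,4) (4,2) (2,4) (2,2) (1,1) (0,0) [ray(-1,0) blocked at (0,3); ray(1,-1) blocked at (4,2)]
Union (15 distinct): (0,0) (0,2) (0,3) (1,1) (1,3) (2,2) (2,3) (2,4) (3,0) (3,1) (3,2) (3,4) (4,2) (4,3) (4,4)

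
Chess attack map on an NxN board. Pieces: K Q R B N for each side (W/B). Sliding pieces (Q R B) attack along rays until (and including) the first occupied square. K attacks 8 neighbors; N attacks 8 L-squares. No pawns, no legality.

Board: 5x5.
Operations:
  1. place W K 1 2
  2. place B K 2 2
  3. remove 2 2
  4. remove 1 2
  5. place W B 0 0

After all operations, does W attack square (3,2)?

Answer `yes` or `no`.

Answer: no

Derivation:
Op 1: place WK@(1,2)
Op 2: place BK@(2,2)
Op 3: remove (2,2)
Op 4: remove (1,2)
Op 5: place WB@(0,0)
Per-piece attacks for W:
  WB@(0,0): attacks (1,1) (2,2) (3,3) (4,4)
W attacks (3,2): no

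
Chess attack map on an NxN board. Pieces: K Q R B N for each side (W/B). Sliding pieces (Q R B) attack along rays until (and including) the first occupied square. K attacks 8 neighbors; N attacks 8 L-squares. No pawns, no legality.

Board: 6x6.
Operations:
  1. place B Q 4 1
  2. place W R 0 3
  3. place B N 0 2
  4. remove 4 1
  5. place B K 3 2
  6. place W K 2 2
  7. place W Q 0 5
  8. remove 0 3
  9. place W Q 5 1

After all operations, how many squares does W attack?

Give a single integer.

Answer: 26

Derivation:
Op 1: place BQ@(4,1)
Op 2: place WR@(0,3)
Op 3: place BN@(0,2)
Op 4: remove (4,1)
Op 5: place BK@(3,2)
Op 6: place WK@(2,2)
Op 7: place WQ@(0,5)
Op 8: remove (0,3)
Op 9: place WQ@(5,1)
Per-piece attacks for W:
  WQ@(0,5): attacks (0,4) (0,3) (0,2) (1,5) (2,5) (3,5) (4,5) (5,5) (1,4) (2,3) (3,2) [ray(0,-1) blocked at (0,2); ray(1,-1) blocked at (3,2)]
  WK@(2,2): attacks (2,3) (2,1) (3,2) (1,2) (3,3) (3,1) (1,3) (1,1)
  WQ@(5,1): attacks (5,2) (5,3) (5,4) (5,5) (5,0) (4,1) (3,1) (2,1) (1,1) (0,1) (4,2) (3,3) (2,4) (1,5) (4,0)
Union (26 distinct): (0,1) (0,2) (0,3) (0,4) (1,1) (1,2) (1,3) (1,4) (1,5) (2,1) (2,3) (2,4) (2,5) (3,1) (3,2) (3,3) (3,5) (4,0) (4,1) (4,2) (4,5) (5,0) (5,2) (5,3) (5,4) (5,5)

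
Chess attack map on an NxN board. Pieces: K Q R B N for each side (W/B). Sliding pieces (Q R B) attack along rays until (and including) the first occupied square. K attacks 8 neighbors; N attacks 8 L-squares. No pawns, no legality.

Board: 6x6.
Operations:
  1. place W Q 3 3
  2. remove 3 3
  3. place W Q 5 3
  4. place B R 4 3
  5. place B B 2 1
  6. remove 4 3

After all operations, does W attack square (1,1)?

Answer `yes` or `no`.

Op 1: place WQ@(3,3)
Op 2: remove (3,3)
Op 3: place WQ@(5,3)
Op 4: place BR@(4,3)
Op 5: place BB@(2,1)
Op 6: remove (4,3)
Per-piece attacks for W:
  WQ@(5,3): attacks (5,4) (5,5) (5,2) (5,1) (5,0) (4,3) (3,3) (2,3) (1,3) (0,3) (4,4) (3,5) (4,2) (3,1) (2,0)
W attacks (1,1): no

Answer: no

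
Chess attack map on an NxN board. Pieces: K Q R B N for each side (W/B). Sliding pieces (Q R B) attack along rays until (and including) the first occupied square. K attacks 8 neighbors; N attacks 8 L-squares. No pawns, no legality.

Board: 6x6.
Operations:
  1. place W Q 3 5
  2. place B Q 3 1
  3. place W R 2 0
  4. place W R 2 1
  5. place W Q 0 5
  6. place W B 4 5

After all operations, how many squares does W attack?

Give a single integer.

Answer: 31

Derivation:
Op 1: place WQ@(3,5)
Op 2: place BQ@(3,1)
Op 3: place WR@(2,0)
Op 4: place WR@(2,1)
Op 5: place WQ@(0,5)
Op 6: place WB@(4,5)
Per-piece attacks for W:
  WQ@(0,5): attacks (0,4) (0,3) (0,2) (0,1) (0,0) (1,5) (2,5) (3,5) (1,4) (2,3) (3,2) (4,1) (5,0) [ray(1,0) blocked at (3,5)]
  WR@(2,0): attacks (2,1) (3,0) (4,0) (5,0) (1,0) (0,0) [ray(0,1) blocked at (2,1)]
  WR@(2,1): attacks (2,2) (2,3) (2,4) (2,5) (2,0) (3,1) (1,1) (0,1) [ray(0,-1) blocked at (2,0); ray(1,0) blocked at (3,1)]
  WQ@(3,5): attacks (3,4) (3,3) (3,2) (3,1) (4,5) (2,5) (1,5) (0,5) (4,4) (5,3) (2,4) (1,3) (0,2) [ray(0,-1) blocked at (3,1); ray(1,0) blocked at (4,5); ray(-1,0) blocked at (0,5)]
  WB@(4,5): attacks (5,4) (3,4) (2,3) (1,2) (0,1)
Union (31 distinct): (0,0) (0,1) (0,2) (0,3) (0,4) (0,5) (1,0) (1,1) (1,2) (1,3) (1,4) (1,5) (2,0) (2,1) (2,2) (2,3) (2,4) (2,5) (3,0) (3,1) (3,2) (3,3) (3,4) (3,5) (4,0) (4,1) (4,4) (4,5) (5,0) (5,3) (5,4)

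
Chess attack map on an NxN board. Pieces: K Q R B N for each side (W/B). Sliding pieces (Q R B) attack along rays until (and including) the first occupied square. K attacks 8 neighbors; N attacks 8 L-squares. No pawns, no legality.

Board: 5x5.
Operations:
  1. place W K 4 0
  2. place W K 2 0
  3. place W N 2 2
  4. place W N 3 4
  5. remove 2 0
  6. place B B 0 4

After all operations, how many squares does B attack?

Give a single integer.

Answer: 2

Derivation:
Op 1: place WK@(4,0)
Op 2: place WK@(2,0)
Op 3: place WN@(2,2)
Op 4: place WN@(3,4)
Op 5: remove (2,0)
Op 6: place BB@(0,4)
Per-piece attacks for B:
  BB@(0,4): attacks (1,3) (2,2) [ray(1,-1) blocked at (2,2)]
Union (2 distinct): (1,3) (2,2)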